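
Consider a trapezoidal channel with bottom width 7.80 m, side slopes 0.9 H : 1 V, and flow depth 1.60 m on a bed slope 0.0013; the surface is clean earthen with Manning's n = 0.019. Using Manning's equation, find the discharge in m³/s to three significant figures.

32.1 m³/s

A = (b + z·y)·y = (7.80 + 0.9×1.60)×1.60 = 14.78 m²
P = b + 2y√(1+z²) = 7.80 + 2×1.60×√(1+0.9²) = 12.11 m
R = A/P = 14.78/12.11 = 1.221 m
Q = (1/n)·A·R^(2/3)·S^(1/2) = (1/0.019) × 14.78 × 1.221^(2/3) × 0.0013^(1/2) = 32.05 m³/s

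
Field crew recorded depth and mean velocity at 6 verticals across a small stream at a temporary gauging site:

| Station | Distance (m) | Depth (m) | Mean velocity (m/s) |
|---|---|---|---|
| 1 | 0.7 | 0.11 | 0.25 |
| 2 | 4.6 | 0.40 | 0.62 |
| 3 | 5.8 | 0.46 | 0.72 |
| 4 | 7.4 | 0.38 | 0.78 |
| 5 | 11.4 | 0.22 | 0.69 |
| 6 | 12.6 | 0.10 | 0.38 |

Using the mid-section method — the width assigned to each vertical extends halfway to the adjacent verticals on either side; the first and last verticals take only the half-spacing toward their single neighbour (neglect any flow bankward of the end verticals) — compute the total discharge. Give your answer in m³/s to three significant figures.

2.40 m³/s

w_1 = (4.6 − 0.7)/2 = 1.95 m; q_1 = 0.25 × 0.11 × 1.95 = 0.05363 m³/s
w_2 = (5.8 − 0.7)/2 = 2.55 m; q_2 = 0.62 × 0.40 × 2.55 = 0.6324 m³/s
w_3 = (7.4 − 4.6)/2 = 1.4 m; q_3 = 0.72 × 0.46 × 1.4 = 0.4637 m³/s
w_4 = (11.4 − 5.8)/2 = 2.8 m; q_4 = 0.78 × 0.38 × 2.8 = 0.8299 m³/s
w_5 = (12.6 − 7.4)/2 = 2.6 m; q_5 = 0.69 × 0.22 × 2.6 = 0.3947 m³/s
w_6 = (12.6 − 11.4)/2 = 0.6 m; q_6 = 0.38 × 0.10 × 0.6 = 0.02280 m³/s
Q = Σ qᵢ = 2.397 m³/s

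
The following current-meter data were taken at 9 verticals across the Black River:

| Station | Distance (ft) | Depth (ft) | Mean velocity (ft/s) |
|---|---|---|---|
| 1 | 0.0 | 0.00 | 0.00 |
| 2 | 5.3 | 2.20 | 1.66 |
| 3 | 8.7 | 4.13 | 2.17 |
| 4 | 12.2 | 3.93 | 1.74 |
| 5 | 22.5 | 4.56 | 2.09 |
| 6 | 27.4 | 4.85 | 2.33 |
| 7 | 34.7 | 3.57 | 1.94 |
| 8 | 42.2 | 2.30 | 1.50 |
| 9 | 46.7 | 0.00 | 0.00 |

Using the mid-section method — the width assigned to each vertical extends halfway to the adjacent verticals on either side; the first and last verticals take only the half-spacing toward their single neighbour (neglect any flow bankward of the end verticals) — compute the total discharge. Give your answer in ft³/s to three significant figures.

307 ft³/s

w_2 = (8.7 − 0.0)/2 = 4.35 ft; q_2 = 1.66 × 2.20 × 4.35 = 15.89 ft³/s
w_3 = (12.2 − 5.3)/2 = 3.45 ft; q_3 = 2.17 × 4.13 × 3.45 = 30.92 ft³/s
w_4 = (22.5 − 8.7)/2 = 6.9 ft; q_4 = 1.74 × 3.93 × 6.9 = 47.18 ft³/s
w_5 = (27.4 − 12.2)/2 = 7.6 ft; q_5 = 2.09 × 4.56 × 7.6 = 72.43 ft³/s
w_6 = (34.7 − 22.5)/2 = 6.1 ft; q_6 = 2.33 × 4.85 × 6.1 = 68.93 ft³/s
w_7 = (42.2 − 27.4)/2 = 7.4 ft; q_7 = 1.94 × 3.57 × 7.4 = 51.25 ft³/s
w_8 = (46.7 − 34.7)/2 = 6 ft; q_8 = 1.50 × 2.30 × 6 = 20.70 ft³/s
Stations 1, 9 contribute zero (depth or velocity is 0).
Q = Σ qᵢ = 307.3 ft³/s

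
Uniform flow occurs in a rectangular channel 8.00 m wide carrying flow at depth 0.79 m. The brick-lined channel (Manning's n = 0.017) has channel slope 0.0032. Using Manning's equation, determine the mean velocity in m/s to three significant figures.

A = b·y = 8.00 × 0.79 = 6.320 m²
P = b + 2y = 8.00 + 2×0.79 = 9.580 m
R = A/P = 6.320/9.580 = 0.6597 m
Q = (1/n)·A·R^(2/3)·S^(1/2) = (1/0.017) × 6.320 × 0.6597^(2/3) × 0.0032^(1/2) = 15.94 m³/s
V = Q/A = 15.94/6.320 = 2.522 m/s

2.52 m/s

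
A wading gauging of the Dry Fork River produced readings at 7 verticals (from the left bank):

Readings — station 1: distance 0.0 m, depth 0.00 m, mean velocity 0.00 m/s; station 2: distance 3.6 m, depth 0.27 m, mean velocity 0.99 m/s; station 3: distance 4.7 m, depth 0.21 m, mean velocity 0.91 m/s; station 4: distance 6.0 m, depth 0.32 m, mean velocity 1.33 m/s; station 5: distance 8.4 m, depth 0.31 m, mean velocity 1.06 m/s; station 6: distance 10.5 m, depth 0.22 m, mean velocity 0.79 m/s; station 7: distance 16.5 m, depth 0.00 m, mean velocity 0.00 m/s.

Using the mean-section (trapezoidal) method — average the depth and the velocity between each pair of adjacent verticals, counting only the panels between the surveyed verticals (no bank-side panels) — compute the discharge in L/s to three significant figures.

Panel 1-2: Δb = 3.6 m, d̄ = (0.00+0.27)/2 = 0.135, v̄ = (0.00+0.99)/2 = 0.495 → q = 3.6×0.135×0.495 = 0.2406 m³/s
Panel 2-3: Δb = 1.1 m, d̄ = (0.27+0.21)/2 = 0.24, v̄ = (0.99+0.91)/2 = 0.95 → q = 1.1×0.24×0.95 = 0.2508 m³/s
Panel 3-4: Δb = 1.3 m, d̄ = (0.21+0.32)/2 = 0.265, v̄ = (0.91+1.33)/2 = 1.12 → q = 1.3×0.265×1.12 = 0.3858 m³/s
Panel 4-5: Δb = 2.4 m, d̄ = (0.32+0.31)/2 = 0.315, v̄ = (1.33+1.06)/2 = 1.195 → q = 2.4×0.315×1.195 = 0.9034 m³/s
Panel 5-6: Δb = 2.1 m, d̄ = (0.31+0.22)/2 = 0.265, v̄ = (1.06+0.79)/2 = 0.925 → q = 2.1×0.265×0.925 = 0.5148 m³/s
Panel 6-7: Δb = 6 m, d̄ = (0.22+0.00)/2 = 0.11, v̄ = (0.79+0.00)/2 = 0.395 → q = 6×0.11×0.395 = 0.2607 m³/s
Q = Σ q = 2.556 m³/s
= 2.556 × 1000 = 2556 L/s

2560 L/s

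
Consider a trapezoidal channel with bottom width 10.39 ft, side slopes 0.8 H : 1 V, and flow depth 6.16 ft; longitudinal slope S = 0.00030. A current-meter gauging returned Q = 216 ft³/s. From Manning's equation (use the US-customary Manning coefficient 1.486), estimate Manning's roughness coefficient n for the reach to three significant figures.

0.0264

A = (b + z·y)·y = (10.39 + 0.8×6.16)×6.16 = 94.36 ft²
P = b + 2y√(1+z²) = 10.39 + 2×6.16×√(1+0.8²) = 26.17 ft
R = A/P = 94.36/26.17 = 3.606 ft
n = (1.486/Q)·A·R^(2/3)·S^(1/2) = (1.486/216) × 94.36 × 2.352 × 0.01732 = 0.02644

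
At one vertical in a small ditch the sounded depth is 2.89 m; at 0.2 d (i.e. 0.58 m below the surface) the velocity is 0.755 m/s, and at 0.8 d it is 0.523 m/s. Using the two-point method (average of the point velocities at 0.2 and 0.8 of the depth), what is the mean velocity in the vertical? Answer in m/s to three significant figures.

0.639 m/s

v̄ = (0.755 + 0.523) / 2 = 0.6390 m/s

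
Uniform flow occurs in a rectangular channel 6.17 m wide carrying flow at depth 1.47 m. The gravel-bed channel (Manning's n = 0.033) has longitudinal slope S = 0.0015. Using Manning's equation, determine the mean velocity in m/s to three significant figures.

A = b·y = 6.17 × 1.47 = 9.070 m²
P = b + 2y = 6.17 + 2×1.47 = 9.110 m
R = A/P = 9.070/9.110 = 0.9956 m
Q = (1/n)·A·R^(2/3)·S^(1/2) = (1/0.033) × 9.070 × 0.9956^(2/3) × 0.0015^(1/2) = 10.61 m³/s
V = Q/A = 10.61/9.070 = 1.170 m/s

1.17 m/s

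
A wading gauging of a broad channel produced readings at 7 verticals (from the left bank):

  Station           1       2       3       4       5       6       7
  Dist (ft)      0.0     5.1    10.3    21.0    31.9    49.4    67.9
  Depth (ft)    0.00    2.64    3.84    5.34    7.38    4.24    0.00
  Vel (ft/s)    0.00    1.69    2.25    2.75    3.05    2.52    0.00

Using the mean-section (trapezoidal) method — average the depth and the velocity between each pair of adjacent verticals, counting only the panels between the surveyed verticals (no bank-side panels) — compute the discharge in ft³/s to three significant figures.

695 ft³/s

Panel 1-2: Δb = 5.1 ft, d̄ = (0.00+2.64)/2 = 1.32, v̄ = (0.00+1.69)/2 = 0.845 → q = 5.1×1.32×0.845 = 5.689 ft³/s
Panel 2-3: Δb = 5.2 ft, d̄ = (2.64+3.84)/2 = 3.24, v̄ = (1.69+2.25)/2 = 1.97 → q = 5.2×3.24×1.97 = 33.19 ft³/s
Panel 3-4: Δb = 10.7 ft, d̄ = (3.84+5.34)/2 = 4.59, v̄ = (2.25+2.75)/2 = 2.5 → q = 10.7×4.59×2.5 = 122.8 ft³/s
Panel 4-5: Δb = 10.9 ft, d̄ = (5.34+7.38)/2 = 6.36, v̄ = (2.75+3.05)/2 = 2.9 → q = 10.9×6.36×2.9 = 201.0 ft³/s
Panel 5-6: Δb = 17.5 ft, d̄ = (7.38+4.24)/2 = 5.81, v̄ = (3.05+2.52)/2 = 2.785 → q = 17.5×5.81×2.785 = 283.2 ft³/s
Panel 6-7: Δb = 18.5 ft, d̄ = (4.24+0.00)/2 = 2.12, v̄ = (2.52+0.00)/2 = 1.26 → q = 18.5×2.12×1.26 = 49.42 ft³/s
Q = Σ q = 695.3 ft³/s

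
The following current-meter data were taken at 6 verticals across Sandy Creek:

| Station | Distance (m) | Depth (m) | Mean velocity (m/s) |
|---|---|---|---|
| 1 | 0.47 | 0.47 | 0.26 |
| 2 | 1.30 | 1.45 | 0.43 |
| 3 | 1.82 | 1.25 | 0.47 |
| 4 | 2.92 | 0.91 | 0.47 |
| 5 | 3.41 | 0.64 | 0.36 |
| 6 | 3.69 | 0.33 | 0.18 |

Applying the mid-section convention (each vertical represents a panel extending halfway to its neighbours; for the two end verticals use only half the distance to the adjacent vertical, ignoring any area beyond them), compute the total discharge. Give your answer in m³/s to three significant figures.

w_1 = (1.30 − 0.47)/2 = 0.415 m; q_1 = 0.26 × 0.47 × 0.415 = 0.05071 m³/s
w_2 = (1.82 − 0.47)/2 = 0.675 m; q_2 = 0.43 × 1.45 × 0.675 = 0.4209 m³/s
w_3 = (2.92 − 1.30)/2 = 0.81 m; q_3 = 0.47 × 1.25 × 0.81 = 0.4759 m³/s
w_4 = (3.41 − 1.82)/2 = 0.795 m; q_4 = 0.47 × 0.91 × 0.795 = 0.3400 m³/s
w_5 = (3.69 − 2.92)/2 = 0.385 m; q_5 = 0.36 × 0.64 × 0.385 = 0.08870 m³/s
w_6 = (3.69 − 3.41)/2 = 0.14 m; q_6 = 0.18 × 0.33 × 0.14 = 0.008316 m³/s
Q = Σ qᵢ = 1.384 m³/s

1.38 m³/s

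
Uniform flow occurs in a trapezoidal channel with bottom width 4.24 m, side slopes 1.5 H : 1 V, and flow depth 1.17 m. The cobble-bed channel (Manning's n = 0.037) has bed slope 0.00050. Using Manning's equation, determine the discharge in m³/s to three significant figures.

3.74 m³/s

A = (b + z·y)·y = (4.24 + 1.5×1.17)×1.17 = 7.014 m²
P = b + 2y√(1+z²) = 4.24 + 2×1.17×√(1+1.5²) = 8.458 m
R = A/P = 7.014/8.458 = 0.8292 m
Q = (1/n)·A·R^(2/3)·S^(1/2) = (1/0.037) × 7.014 × 0.8292^(2/3) × 0.00050^(1/2) = 3.742 m³/s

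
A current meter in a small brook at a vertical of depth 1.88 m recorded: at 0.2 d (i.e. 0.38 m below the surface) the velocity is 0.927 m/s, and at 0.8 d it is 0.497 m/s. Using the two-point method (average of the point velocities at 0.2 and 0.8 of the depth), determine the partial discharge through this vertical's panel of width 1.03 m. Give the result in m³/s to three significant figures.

v̄ = (0.927 + 0.497) / 2 = 0.7120 m/s
q = v̄ × d × w = 0.7120 × 1.88 × 1.03 = 1.379 m³/s

1.38 m³/s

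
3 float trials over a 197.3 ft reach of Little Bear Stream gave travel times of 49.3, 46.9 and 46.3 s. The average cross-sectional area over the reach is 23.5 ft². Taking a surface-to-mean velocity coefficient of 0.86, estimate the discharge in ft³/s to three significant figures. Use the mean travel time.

t̄ = (49.3 + 46.9 + 46.3) / 3 = 47.5 s
v_surface = L / t̄ = 197.3 / 47.5 = 4.154 ft/s
v_mean = 0.86 × 4.154 = 3.572 ft/s
Q = A × v_mean = 23.5 × 3.572 = 83.95 ft³/s

83.9 ft³/s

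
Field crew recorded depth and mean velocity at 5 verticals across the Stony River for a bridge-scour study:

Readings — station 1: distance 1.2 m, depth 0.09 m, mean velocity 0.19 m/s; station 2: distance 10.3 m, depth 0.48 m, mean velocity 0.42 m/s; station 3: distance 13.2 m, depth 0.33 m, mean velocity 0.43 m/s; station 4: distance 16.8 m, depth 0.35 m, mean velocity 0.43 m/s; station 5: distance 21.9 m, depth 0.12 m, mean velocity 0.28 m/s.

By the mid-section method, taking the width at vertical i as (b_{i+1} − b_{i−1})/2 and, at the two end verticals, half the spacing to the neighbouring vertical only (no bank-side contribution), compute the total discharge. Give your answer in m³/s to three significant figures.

w_1 = (10.3 − 1.2)/2 = 4.55 m; q_1 = 0.19 × 0.09 × 4.55 = 0.07781 m³/s
w_2 = (13.2 − 1.2)/2 = 6 m; q_2 = 0.42 × 0.48 × 6 = 1.210 m³/s
w_3 = (16.8 − 10.3)/2 = 3.25 m; q_3 = 0.43 × 0.33 × 3.25 = 0.4612 m³/s
w_4 = (21.9 − 13.2)/2 = 4.35 m; q_4 = 0.43 × 0.35 × 4.35 = 0.6547 m³/s
w_5 = (21.9 − 16.8)/2 = 2.55 m; q_5 = 0.28 × 0.12 × 2.55 = 0.08568 m³/s
Q = Σ qᵢ = 2.489 m³/s

2.49 m³/s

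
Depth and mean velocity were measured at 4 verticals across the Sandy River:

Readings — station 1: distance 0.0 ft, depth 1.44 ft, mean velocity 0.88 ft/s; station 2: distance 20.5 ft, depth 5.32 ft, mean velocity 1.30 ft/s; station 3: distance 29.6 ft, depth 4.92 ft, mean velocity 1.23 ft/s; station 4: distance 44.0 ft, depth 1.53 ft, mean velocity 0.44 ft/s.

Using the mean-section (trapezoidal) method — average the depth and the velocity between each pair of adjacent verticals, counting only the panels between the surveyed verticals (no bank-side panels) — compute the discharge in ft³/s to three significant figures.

173 ft³/s

Panel 1-2: Δb = 20.5 ft, d̄ = (1.44+5.32)/2 = 3.38, v̄ = (0.88+1.30)/2 = 1.09 → q = 20.5×3.38×1.09 = 75.53 ft³/s
Panel 2-3: Δb = 9.1 ft, d̄ = (5.32+4.92)/2 = 5.12, v̄ = (1.30+1.23)/2 = 1.265 → q = 9.1×5.12×1.265 = 58.94 ft³/s
Panel 3-4: Δb = 14.4 ft, d̄ = (4.92+1.53)/2 = 3.225, v̄ = (1.23+0.44)/2 = 0.835 → q = 14.4×3.225×0.835 = 38.78 ft³/s
Q = Σ q = 173.2 ft³/s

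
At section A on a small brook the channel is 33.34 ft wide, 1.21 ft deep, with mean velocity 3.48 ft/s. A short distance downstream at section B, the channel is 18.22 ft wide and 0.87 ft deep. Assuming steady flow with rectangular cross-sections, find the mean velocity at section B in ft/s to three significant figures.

8.86 ft/s

Q = A₁V₁ = (33.34×1.21) × 3.48 = 140.4 ft³/s
A₂ = 18.22 × 0.87 = 15.85 ft²
V₂ = Q/A₂ = 140.4/15.85 = 8.857 ft/s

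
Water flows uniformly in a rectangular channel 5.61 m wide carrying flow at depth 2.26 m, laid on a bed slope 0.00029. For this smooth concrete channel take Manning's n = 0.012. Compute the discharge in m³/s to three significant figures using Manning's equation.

A = b·y = 5.61 × 2.26 = 12.68 m²
P = b + 2y = 5.61 + 2×2.26 = 10.13 m
R = A/P = 12.68/10.13 = 1.252 m
Q = (1/n)·A·R^(2/3)·S^(1/2) = (1/0.012) × 12.68 × 1.252^(2/3) × 0.00029^(1/2) = 20.90 m³/s

20.9 m³/s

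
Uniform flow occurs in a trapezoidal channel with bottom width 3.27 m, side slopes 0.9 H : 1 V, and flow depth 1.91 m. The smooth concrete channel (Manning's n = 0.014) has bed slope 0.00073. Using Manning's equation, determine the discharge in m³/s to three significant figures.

20.0 m³/s

A = (b + z·y)·y = (3.27 + 0.9×1.91)×1.91 = 9.529 m²
P = b + 2y√(1+z²) = 3.27 + 2×1.91×√(1+0.9²) = 8.409 m
R = A/P = 9.529/8.409 = 1.133 m
Q = (1/n)·A·R^(2/3)·S^(1/2) = (1/0.014) × 9.529 × 1.133^(2/3) × 0.00073^(1/2) = 19.99 m³/s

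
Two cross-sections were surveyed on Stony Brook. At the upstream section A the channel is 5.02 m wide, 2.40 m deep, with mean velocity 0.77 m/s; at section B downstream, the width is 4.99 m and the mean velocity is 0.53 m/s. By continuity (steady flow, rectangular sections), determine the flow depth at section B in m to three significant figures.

3.51 m

Q = A₁V₁ = (5.02×2.40) × 0.77 = 9.277 m³/s
d₂ = Q/(b₂ V₂) = 9.277/(4.99×0.53) = 3.508 m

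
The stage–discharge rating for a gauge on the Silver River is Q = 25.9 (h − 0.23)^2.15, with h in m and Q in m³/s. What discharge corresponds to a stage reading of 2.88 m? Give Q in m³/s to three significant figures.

211 m³/s

Q = 25.9 × (2.88 − 0.23)^2.15 = 25.9 × 2.65^2.15 = 210.5 m³/s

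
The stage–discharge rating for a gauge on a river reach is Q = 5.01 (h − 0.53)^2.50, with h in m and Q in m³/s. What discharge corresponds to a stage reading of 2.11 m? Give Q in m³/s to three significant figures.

Q = 5.01 × (2.11 − 0.53)^2.50 = 5.01 × 1.58^2.50 = 15.72 m³/s

15.7 m³/s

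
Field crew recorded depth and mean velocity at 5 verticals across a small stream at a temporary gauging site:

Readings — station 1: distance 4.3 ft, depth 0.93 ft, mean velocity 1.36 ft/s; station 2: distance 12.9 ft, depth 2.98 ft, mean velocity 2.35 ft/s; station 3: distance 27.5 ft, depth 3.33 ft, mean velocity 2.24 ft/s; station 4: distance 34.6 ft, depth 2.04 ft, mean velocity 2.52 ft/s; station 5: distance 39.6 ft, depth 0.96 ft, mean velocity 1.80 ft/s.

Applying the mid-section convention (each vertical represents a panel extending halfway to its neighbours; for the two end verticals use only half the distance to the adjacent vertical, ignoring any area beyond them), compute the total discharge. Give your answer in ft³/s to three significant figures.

w_1 = (12.9 − 4.3)/2 = 4.3 ft; q_1 = 1.36 × 0.93 × 4.3 = 5.439 ft³/s
w_2 = (27.5 − 4.3)/2 = 11.6 ft; q_2 = 2.35 × 2.98 × 11.6 = 81.23 ft³/s
w_3 = (34.6 − 12.9)/2 = 10.85 ft; q_3 = 2.24 × 3.33 × 10.85 = 80.93 ft³/s
w_4 = (39.6 − 27.5)/2 = 6.05 ft; q_4 = 2.52 × 2.04 × 6.05 = 31.10 ft³/s
w_5 = (39.6 − 34.6)/2 = 2.5 ft; q_5 = 1.80 × 0.96 × 2.5 = 4.320 ft³/s
Q = Σ qᵢ = 203.0 ft³/s

203 ft³/s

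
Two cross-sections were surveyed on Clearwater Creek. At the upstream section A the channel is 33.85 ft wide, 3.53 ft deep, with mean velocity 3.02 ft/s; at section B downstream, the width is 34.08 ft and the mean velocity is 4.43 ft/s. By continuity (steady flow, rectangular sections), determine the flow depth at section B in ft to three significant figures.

Q = A₁V₁ = (33.85×3.53) × 3.02 = 360.9 ft³/s
d₂ = Q/(b₂ V₂) = 360.9/(34.08×4.43) = 2.390 ft

2.39 ft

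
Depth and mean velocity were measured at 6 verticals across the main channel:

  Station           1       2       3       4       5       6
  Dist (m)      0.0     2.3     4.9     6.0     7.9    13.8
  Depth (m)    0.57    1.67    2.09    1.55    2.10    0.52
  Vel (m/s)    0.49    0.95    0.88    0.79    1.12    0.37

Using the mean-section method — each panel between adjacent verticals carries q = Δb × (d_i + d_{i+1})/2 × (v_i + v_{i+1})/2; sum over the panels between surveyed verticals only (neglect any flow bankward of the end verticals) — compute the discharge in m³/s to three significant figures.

17.1 m³/s

Panel 1-2: Δb = 2.3 m, d̄ = (0.57+1.67)/2 = 1.12, v̄ = (0.49+0.95)/2 = 0.72 → q = 2.3×1.12×0.72 = 1.855 m³/s
Panel 2-3: Δb = 2.6 m, d̄ = (1.67+2.09)/2 = 1.88, v̄ = (0.95+0.88)/2 = 0.915 → q = 2.6×1.88×0.915 = 4.473 m³/s
Panel 3-4: Δb = 1.1 m, d̄ = (2.09+1.55)/2 = 1.82, v̄ = (0.88+0.79)/2 = 0.835 → q = 1.1×1.82×0.835 = 1.672 m³/s
Panel 4-5: Δb = 1.9 m, d̄ = (1.55+2.10)/2 = 1.825, v̄ = (0.79+1.12)/2 = 0.955 → q = 1.9×1.825×0.955 = 3.311 m³/s
Panel 5-6: Δb = 5.9 m, d̄ = (2.10+0.52)/2 = 1.31, v̄ = (1.12+0.37)/2 = 0.745 → q = 5.9×1.31×0.745 = 5.758 m³/s
Q = Σ q = 17.07 m³/s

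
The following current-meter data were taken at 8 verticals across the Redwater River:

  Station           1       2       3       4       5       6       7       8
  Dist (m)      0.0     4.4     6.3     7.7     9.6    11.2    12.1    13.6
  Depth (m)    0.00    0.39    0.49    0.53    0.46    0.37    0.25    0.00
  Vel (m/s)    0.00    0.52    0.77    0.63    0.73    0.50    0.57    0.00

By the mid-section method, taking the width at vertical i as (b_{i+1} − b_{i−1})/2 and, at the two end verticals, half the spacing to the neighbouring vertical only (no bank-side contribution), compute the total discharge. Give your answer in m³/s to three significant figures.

w_2 = (6.3 − 0.0)/2 = 3.15 m; q_2 = 0.52 × 0.39 × 3.15 = 0.6388 m³/s
w_3 = (7.7 − 4.4)/2 = 1.65 m; q_3 = 0.77 × 0.49 × 1.65 = 0.6225 m³/s
w_4 = (9.6 − 6.3)/2 = 1.65 m; q_4 = 0.63 × 0.53 × 1.65 = 0.5509 m³/s
w_5 = (11.2 − 7.7)/2 = 1.75 m; q_5 = 0.73 × 0.46 × 1.75 = 0.5877 m³/s
w_6 = (12.1 − 9.6)/2 = 1.25 m; q_6 = 0.50 × 0.37 × 1.25 = 0.2313 m³/s
w_7 = (13.6 − 11.2)/2 = 1.2 m; q_7 = 0.57 × 0.25 × 1.2 = 0.1710 m³/s
Stations 1, 8 contribute zero (depth or velocity is 0).
Q = Σ qᵢ = 2.802 m³/s

2.80 m³/s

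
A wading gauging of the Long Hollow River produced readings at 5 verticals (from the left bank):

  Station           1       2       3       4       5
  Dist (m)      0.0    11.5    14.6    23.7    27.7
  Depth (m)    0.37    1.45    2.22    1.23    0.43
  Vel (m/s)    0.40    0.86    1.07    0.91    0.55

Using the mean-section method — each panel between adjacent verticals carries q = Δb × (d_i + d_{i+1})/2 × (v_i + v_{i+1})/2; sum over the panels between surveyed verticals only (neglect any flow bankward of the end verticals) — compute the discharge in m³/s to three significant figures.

30.0 m³/s

Panel 1-2: Δb = 11.5 m, d̄ = (0.37+1.45)/2 = 0.91, v̄ = (0.40+0.86)/2 = 0.63 → q = 11.5×0.91×0.63 = 6.593 m³/s
Panel 2-3: Δb = 3.1 m, d̄ = (1.45+2.22)/2 = 1.835, v̄ = (0.86+1.07)/2 = 0.965 → q = 3.1×1.835×0.965 = 5.489 m³/s
Panel 3-4: Δb = 9.1 m, d̄ = (2.22+1.23)/2 = 1.725, v̄ = (1.07+0.91)/2 = 0.99 → q = 9.1×1.725×0.99 = 15.54 m³/s
Panel 4-5: Δb = 4 m, d̄ = (1.23+0.43)/2 = 0.83, v̄ = (0.91+0.55)/2 = 0.73 → q = 4×0.83×0.73 = 2.424 m³/s
Q = Σ q = 30.05 m³/s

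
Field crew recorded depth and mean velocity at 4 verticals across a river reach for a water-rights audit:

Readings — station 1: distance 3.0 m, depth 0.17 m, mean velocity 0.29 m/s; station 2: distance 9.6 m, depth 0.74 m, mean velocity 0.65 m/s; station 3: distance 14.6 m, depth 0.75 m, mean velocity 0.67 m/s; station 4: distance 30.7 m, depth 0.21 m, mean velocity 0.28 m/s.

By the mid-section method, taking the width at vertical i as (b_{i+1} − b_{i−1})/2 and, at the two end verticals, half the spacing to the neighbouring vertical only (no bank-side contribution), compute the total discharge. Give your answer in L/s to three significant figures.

8730 L/s

w_1 = (9.6 − 3.0)/2 = 3.3 m; q_1 = 0.29 × 0.17 × 3.3 = 0.1627 m³/s
w_2 = (14.6 − 3.0)/2 = 5.8 m; q_2 = 0.65 × 0.74 × 5.8 = 2.790 m³/s
w_3 = (30.7 − 9.6)/2 = 10.55 m; q_3 = 0.67 × 0.75 × 10.55 = 5.301 m³/s
w_4 = (30.7 − 14.6)/2 = 8.05 m; q_4 = 0.28 × 0.21 × 8.05 = 0.4733 m³/s
Q = Σ qᵢ = 8.727 m³/s
= 8.727 × 1000 = 8727 L/s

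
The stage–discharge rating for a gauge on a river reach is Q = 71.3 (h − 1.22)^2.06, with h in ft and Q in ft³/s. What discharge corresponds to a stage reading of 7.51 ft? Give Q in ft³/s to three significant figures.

3150 ft³/s

Q = 71.3 × (7.51 − 1.22)^2.06 = 71.3 × 6.29^2.06 = 3150 ft³/s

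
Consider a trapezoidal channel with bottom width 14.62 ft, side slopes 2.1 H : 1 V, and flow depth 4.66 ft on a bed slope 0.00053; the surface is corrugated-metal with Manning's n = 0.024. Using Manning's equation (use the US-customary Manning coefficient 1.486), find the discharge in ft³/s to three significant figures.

347 ft³/s

A = (b + z·y)·y = (14.62 + 2.1×4.66)×4.66 = 113.7 ft²
P = b + 2y√(1+z²) = 14.62 + 2×4.66×√(1+2.1²) = 36.30 ft
R = A/P = 113.7/36.30 = 3.133 ft
Q = (1.486/n)·A·R^(2/3)·S^(1/2) = (1.486/0.024) × 113.7 × 3.133^(2/3) × 0.00053^(1/2) = 347.1 ft³/s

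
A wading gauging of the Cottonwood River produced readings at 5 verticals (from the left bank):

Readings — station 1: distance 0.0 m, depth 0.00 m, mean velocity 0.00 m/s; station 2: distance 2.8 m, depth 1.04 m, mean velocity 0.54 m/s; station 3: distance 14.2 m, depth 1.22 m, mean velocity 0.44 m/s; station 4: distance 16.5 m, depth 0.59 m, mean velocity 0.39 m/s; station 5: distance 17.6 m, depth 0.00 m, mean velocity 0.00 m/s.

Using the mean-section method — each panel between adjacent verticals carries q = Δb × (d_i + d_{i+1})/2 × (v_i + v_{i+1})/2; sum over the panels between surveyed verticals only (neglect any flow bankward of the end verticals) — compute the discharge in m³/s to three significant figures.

7.63 m³/s

Panel 1-2: Δb = 2.8 m, d̄ = (0.00+1.04)/2 = 0.52, v̄ = (0.00+0.54)/2 = 0.27 → q = 2.8×0.52×0.27 = 0.3931 m³/s
Panel 2-3: Δb = 11.4 m, d̄ = (1.04+1.22)/2 = 1.13, v̄ = (0.54+0.44)/2 = 0.49 → q = 11.4×1.13×0.49 = 6.312 m³/s
Panel 3-4: Δb = 2.3 m, d̄ = (1.22+0.59)/2 = 0.905, v̄ = (0.44+0.39)/2 = 0.415 → q = 2.3×0.905×0.415 = 0.8638 m³/s
Panel 4-5: Δb = 1.1 m, d̄ = (0.59+0.00)/2 = 0.295, v̄ = (0.39+0.00)/2 = 0.195 → q = 1.1×0.295×0.195 = 0.06328 m³/s
Q = Σ q = 7.632 m³/s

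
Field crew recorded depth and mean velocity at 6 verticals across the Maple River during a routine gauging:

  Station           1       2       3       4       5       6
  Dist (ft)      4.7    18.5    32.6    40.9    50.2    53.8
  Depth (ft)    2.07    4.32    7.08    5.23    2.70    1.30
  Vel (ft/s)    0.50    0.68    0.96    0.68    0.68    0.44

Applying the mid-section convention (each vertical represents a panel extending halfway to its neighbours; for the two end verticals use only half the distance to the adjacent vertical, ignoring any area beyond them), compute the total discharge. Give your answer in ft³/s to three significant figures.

w_1 = (18.5 − 4.7)/2 = 6.9 ft; q_1 = 0.50 × 2.07 × 6.9 = 7.142 ft³/s
w_2 = (32.6 − 4.7)/2 = 13.95 ft; q_2 = 0.68 × 4.32 × 13.95 = 40.98 ft³/s
w_3 = (40.9 − 18.5)/2 = 11.2 ft; q_3 = 0.96 × 7.08 × 11.2 = 76.12 ft³/s
w_4 = (50.2 − 32.6)/2 = 8.8 ft; q_4 = 0.68 × 5.23 × 8.8 = 31.30 ft³/s
w_5 = (53.8 − 40.9)/2 = 6.45 ft; q_5 = 0.68 × 2.70 × 6.45 = 11.84 ft³/s
w_6 = (53.8 − 50.2)/2 = 1.8 ft; q_6 = 0.44 × 1.30 × 1.8 = 1.030 ft³/s
Q = Σ qᵢ = 168.4 ft³/s

168 ft³/s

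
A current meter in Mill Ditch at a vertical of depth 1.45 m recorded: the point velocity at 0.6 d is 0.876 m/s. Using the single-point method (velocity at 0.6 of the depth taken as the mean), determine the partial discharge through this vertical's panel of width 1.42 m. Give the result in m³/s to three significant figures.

v̄ = v₀.₆ = 0.876 m/s
q = v̄ × d × w = 0.8760 × 1.45 × 1.42 = 1.804 m³/s

1.80 m³/s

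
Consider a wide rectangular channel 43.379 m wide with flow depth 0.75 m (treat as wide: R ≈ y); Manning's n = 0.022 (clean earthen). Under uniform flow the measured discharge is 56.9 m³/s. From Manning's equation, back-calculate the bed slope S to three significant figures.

0.00217

A = b·y = 43.379 × 0.75 = 32.53 m²
Wide channel: R ≈ y = 0.75 m
S = (Q·n / (1·A·R^(2/3)))² = (56.9×0.022 / (1×32.53×0.8255))² = 0.002173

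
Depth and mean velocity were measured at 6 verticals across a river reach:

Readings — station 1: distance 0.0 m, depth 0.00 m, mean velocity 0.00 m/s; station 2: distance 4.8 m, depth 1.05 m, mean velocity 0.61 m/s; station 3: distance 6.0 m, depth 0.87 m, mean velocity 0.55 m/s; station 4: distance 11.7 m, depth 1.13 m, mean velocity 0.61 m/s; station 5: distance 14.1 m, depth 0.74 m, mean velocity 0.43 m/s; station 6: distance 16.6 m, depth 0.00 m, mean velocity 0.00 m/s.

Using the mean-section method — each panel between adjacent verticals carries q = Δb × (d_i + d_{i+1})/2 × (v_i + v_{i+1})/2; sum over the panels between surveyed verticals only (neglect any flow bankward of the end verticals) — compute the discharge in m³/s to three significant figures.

Panel 1-2: Δb = 4.8 m, d̄ = (0.00+1.05)/2 = 0.525, v̄ = (0.00+0.61)/2 = 0.305 → q = 4.8×0.525×0.305 = 0.7686 m³/s
Panel 2-3: Δb = 1.2 m, d̄ = (1.05+0.87)/2 = 0.96, v̄ = (0.61+0.55)/2 = 0.58 → q = 1.2×0.96×0.58 = 0.6682 m³/s
Panel 3-4: Δb = 5.7 m, d̄ = (0.87+1.13)/2 = 1, v̄ = (0.55+0.61)/2 = 0.58 → q = 5.7×1×0.58 = 3.306 m³/s
Panel 4-5: Δb = 2.4 m, d̄ = (1.13+0.74)/2 = 0.935, v̄ = (0.61+0.43)/2 = 0.52 → q = 2.4×0.935×0.52 = 1.167 m³/s
Panel 5-6: Δb = 2.5 m, d̄ = (0.74+0.00)/2 = 0.37, v̄ = (0.43+0.00)/2 = 0.215 → q = 2.5×0.37×0.215 = 0.1989 m³/s
Q = Σ q = 6.109 m³/s

6.11 m³/s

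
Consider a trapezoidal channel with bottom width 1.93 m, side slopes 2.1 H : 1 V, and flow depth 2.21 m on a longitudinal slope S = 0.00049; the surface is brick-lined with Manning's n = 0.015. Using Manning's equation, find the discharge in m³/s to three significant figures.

A = (b + z·y)·y = (1.93 + 2.1×2.21)×2.21 = 14.52 m²
P = b + 2y√(1+z²) = 1.93 + 2×2.21×√(1+2.1²) = 12.21 m
R = A/P = 14.52/12.21 = 1.189 m
Q = (1/n)·A·R^(2/3)·S^(1/2) = (1/0.015) × 14.52 × 1.189^(2/3) × 0.00049^(1/2) = 24.06 m³/s

24.1 m³/s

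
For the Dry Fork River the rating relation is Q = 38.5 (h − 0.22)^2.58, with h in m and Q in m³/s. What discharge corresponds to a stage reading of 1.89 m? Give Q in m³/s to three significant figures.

Q = 38.5 × (1.89 − 0.22)^2.58 = 38.5 × 1.67^2.58 = 144.6 m³/s

145 m³/s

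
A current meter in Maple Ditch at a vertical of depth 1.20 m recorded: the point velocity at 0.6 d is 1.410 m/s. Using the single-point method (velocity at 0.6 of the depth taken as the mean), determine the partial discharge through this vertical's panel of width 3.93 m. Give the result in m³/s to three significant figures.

v̄ = v₀.₆ = 1.410 m/s
q = v̄ × d × w = 1.410 × 1.20 × 3.93 = 6.650 m³/s

6.65 m³/s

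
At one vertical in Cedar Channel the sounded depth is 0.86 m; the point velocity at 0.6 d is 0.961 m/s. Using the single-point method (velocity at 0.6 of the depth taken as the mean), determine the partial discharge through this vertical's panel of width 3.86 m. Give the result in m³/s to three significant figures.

v̄ = v₀.₆ = 0.961 m/s
q = v̄ × d × w = 0.9610 × 0.86 × 3.86 = 3.190 m³/s

3.19 m³/s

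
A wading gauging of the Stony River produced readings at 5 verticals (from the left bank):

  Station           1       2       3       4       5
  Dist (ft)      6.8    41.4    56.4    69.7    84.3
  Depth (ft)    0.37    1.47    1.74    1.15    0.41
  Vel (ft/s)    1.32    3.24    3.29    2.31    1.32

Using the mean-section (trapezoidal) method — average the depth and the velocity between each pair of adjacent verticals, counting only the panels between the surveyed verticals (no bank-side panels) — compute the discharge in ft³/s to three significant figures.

226 ft³/s

Panel 1-2: Δb = 34.6 ft, d̄ = (0.37+1.47)/2 = 0.92, v̄ = (1.32+3.24)/2 = 2.28 → q = 34.6×0.92×2.28 = 72.58 ft³/s
Panel 2-3: Δb = 15 ft, d̄ = (1.47+1.74)/2 = 1.605, v̄ = (3.24+3.29)/2 = 3.265 → q = 15×1.605×3.265 = 78.60 ft³/s
Panel 3-4: Δb = 13.3 ft, d̄ = (1.74+1.15)/2 = 1.445, v̄ = (3.29+2.31)/2 = 2.8 → q = 13.3×1.445×2.8 = 53.81 ft³/s
Panel 4-5: Δb = 14.6 ft, d̄ = (1.15+0.41)/2 = 0.78, v̄ = (2.31+1.32)/2 = 1.815 → q = 14.6×0.78×1.815 = 20.67 ft³/s
Q = Σ q = 225.7 ft³/s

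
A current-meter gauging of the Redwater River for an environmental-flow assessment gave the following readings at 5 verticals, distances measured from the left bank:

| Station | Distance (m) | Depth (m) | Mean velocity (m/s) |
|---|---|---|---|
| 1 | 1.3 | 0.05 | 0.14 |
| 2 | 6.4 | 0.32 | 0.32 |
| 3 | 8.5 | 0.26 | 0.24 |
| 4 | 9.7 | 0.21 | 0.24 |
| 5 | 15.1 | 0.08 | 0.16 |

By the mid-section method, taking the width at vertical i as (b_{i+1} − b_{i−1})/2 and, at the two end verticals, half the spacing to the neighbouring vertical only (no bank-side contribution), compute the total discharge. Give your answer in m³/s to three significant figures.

w_1 = (6.4 − 1.3)/2 = 2.55 m; q_1 = 0.14 × 0.05 × 2.55 = 0.01785 m³/s
w_2 = (8.5 − 1.3)/2 = 3.6 m; q_2 = 0.32 × 0.32 × 3.6 = 0.3686 m³/s
w_3 = (9.7 − 6.4)/2 = 1.65 m; q_3 = 0.24 × 0.26 × 1.65 = 0.1030 m³/s
w_4 = (15.1 − 8.5)/2 = 3.3 m; q_4 = 0.24 × 0.21 × 3.3 = 0.1663 m³/s
w_5 = (15.1 − 9.7)/2 = 2.7 m; q_5 = 0.16 × 0.08 × 2.7 = 0.03456 m³/s
Q = Σ qᵢ = 0.6903 m³/s

0.690 m³/s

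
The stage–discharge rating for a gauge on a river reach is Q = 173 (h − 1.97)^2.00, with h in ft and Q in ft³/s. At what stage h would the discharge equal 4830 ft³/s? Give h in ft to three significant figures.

7.25 ft

h − h₀ = (Q/C)^(1/b) = (4830/173)^(1/2.00) = 5.284 ft
h = 1.97 + 5.284 = 7.254 ft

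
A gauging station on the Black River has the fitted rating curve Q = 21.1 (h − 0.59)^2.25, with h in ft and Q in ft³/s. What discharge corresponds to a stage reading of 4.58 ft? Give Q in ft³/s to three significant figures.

Q = 21.1 × (4.58 − 0.59)^2.25 = 21.1 × 3.99^2.25 = 474.8 ft³/s

475 ft³/s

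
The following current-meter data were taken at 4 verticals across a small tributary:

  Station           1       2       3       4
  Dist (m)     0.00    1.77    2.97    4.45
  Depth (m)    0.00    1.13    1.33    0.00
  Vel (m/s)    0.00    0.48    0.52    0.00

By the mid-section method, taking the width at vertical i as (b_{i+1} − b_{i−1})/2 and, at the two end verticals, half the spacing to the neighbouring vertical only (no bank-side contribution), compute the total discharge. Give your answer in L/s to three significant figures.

w_2 = (2.97 − 0.00)/2 = 1.485 m; q_2 = 0.48 × 1.13 × 1.485 = 0.8055 m³/s
w_3 = (4.45 − 1.77)/2 = 1.34 m; q_3 = 0.52 × 1.33 × 1.34 = 0.9267 m³/s
Stations 1, 4 contribute zero (depth or velocity is 0).
Q = Σ qᵢ = 1.732 m³/s
= 1.732 × 1000 = 1732 L/s

1730 L/s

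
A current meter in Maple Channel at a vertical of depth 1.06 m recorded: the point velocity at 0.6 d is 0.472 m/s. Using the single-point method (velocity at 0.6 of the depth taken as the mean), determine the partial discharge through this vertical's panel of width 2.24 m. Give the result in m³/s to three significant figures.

v̄ = v₀.₆ = 0.472 m/s
q = v̄ × d × w = 0.4720 × 1.06 × 2.24 = 1.121 m³/s

1.12 m³/s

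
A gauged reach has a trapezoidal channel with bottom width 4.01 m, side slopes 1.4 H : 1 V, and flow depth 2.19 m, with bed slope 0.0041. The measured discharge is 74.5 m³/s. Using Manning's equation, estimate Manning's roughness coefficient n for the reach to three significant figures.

A = (b + z·y)·y = (4.01 + 1.4×2.19)×2.19 = 15.50 m²
P = b + 2y√(1+z²) = 4.01 + 2×2.19×√(1+1.4²) = 11.55 m
R = A/P = 15.50/11.55 = 1.342 m
n = (1/Q)·A·R^(2/3)·S^(1/2) = (1/74.5) × 15.50 × 1.217 × 0.06403 = 0.01621

0.0162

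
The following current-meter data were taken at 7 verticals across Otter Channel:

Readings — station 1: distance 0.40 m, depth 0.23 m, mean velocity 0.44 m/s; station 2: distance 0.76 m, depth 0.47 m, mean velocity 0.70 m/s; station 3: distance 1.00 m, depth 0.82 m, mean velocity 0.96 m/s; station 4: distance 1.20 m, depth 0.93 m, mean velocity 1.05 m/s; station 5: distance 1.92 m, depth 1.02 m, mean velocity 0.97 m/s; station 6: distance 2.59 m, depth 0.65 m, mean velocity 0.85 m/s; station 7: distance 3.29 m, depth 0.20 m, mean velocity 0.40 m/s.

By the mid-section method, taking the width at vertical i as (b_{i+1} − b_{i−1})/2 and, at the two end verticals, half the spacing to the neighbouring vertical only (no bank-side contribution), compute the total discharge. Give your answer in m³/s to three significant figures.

1.83 m³/s

w_1 = (0.76 − 0.40)/2 = 0.18 m; q_1 = 0.44 × 0.23 × 0.18 = 0.01822 m³/s
w_2 = (1.00 − 0.40)/2 = 0.3 m; q_2 = 0.70 × 0.47 × 0.3 = 0.09870 m³/s
w_3 = (1.20 − 0.76)/2 = 0.22 m; q_3 = 0.96 × 0.82 × 0.22 = 0.1732 m³/s
w_4 = (1.92 − 1.00)/2 = 0.46 m; q_4 = 1.05 × 0.93 × 0.46 = 0.4492 m³/s
w_5 = (2.59 − 1.20)/2 = 0.695 m; q_5 = 0.97 × 1.02 × 0.695 = 0.6876 m³/s
w_6 = (3.29 − 1.92)/2 = 0.685 m; q_6 = 0.85 × 0.65 × 0.685 = 0.3785 m³/s
w_7 = (3.29 − 2.59)/2 = 0.35 m; q_7 = 0.40 × 0.20 × 0.35 = 0.02800 m³/s
Q = Σ qᵢ = 1.833 m³/s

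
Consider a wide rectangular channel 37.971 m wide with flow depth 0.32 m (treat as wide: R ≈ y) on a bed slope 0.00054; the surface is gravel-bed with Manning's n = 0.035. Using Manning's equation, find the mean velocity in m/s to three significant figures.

A = b·y = 37.971 × 0.32 = 12.15 m²
Wide channel: R ≈ y = 0.32 m
Q = (1/n)·A·R^(2/3)·S^(1/2) = (1/0.035) × 12.15 × 0.3200^(2/3) × 0.00054^(1/2) = 3.774 m³/s
V = Q/A = 3.774/12.15 = 0.3106 m/s

0.311 m/s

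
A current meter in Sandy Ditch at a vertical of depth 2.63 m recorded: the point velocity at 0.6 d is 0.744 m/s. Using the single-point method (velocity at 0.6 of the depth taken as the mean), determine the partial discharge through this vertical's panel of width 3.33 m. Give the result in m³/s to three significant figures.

v̄ = v₀.₆ = 0.744 m/s
q = v̄ × d × w = 0.7440 × 2.63 × 3.33 = 6.516 m³/s

6.52 m³/s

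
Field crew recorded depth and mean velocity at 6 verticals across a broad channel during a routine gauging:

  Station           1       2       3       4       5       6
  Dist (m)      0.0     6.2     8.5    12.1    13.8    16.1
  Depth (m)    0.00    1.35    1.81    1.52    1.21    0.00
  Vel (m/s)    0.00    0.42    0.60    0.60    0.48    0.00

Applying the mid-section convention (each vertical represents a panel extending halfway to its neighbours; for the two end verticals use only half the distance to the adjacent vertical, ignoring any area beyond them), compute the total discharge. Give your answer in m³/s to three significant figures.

w_2 = (8.5 − 0.0)/2 = 4.25 m; q_2 = 0.42 × 1.35 × 4.25 = 2.410 m³/s
w_3 = (12.1 − 6.2)/2 = 2.95 m; q_3 = 0.60 × 1.81 × 2.95 = 3.204 m³/s
w_4 = (13.8 − 8.5)/2 = 2.65 m; q_4 = 0.60 × 1.52 × 2.65 = 2.417 m³/s
w_5 = (16.1 − 12.1)/2 = 2 m; q_5 = 0.48 × 1.21 × 2 = 1.162 m³/s
Stations 1, 6 contribute zero (depth or velocity is 0).
Q = Σ qᵢ = 9.192 m³/s

9.19 m³/s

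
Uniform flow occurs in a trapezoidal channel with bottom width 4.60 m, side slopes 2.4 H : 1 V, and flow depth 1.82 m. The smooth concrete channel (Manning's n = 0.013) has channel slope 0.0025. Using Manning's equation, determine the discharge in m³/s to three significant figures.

69.3 m³/s

A = (b + z·y)·y = (4.60 + 2.4×1.82)×1.82 = 16.32 m²
P = b + 2y√(1+z²) = 4.60 + 2×1.82×√(1+2.4²) = 14.06 m
R = A/P = 16.32/14.06 = 1.161 m
Q = (1/n)·A·R^(2/3)·S^(1/2) = (1/0.013) × 16.32 × 1.161^(2/3) × 0.0025^(1/2) = 69.33 m³/s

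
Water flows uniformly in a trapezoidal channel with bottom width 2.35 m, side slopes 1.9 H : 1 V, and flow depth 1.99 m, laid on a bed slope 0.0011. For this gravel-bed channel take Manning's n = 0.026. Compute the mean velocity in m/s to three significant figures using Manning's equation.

A = (b + z·y)·y = (2.35 + 1.9×1.99)×1.99 = 12.20 m²
P = b + 2y√(1+z²) = 2.35 + 2×1.99×√(1+1.9²) = 10.90 m
R = A/P = 12.20/10.90 = 1.120 m
Q = (1/n)·A·R^(2/3)·S^(1/2) = (1/0.026) × 12.20 × 1.120^(2/3) × 0.0011^(1/2) = 16.78 m³/s
V = Q/A = 16.78/12.20 = 1.376 m/s

1.38 m/s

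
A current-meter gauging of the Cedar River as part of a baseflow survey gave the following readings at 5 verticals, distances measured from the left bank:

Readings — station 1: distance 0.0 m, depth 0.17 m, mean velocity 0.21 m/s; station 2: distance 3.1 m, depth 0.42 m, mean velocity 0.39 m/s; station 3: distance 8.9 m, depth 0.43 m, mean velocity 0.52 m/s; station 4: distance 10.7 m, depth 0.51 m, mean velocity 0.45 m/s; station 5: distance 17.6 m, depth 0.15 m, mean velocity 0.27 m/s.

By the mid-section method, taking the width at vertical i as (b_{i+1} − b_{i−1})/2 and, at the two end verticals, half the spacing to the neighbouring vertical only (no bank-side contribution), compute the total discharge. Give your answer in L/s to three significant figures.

2770 L/s

w_1 = (3.1 − 0.0)/2 = 1.55 m; q_1 = 0.21 × 0.17 × 1.55 = 0.05534 m³/s
w_2 = (8.9 − 0.0)/2 = 4.45 m; q_2 = 0.39 × 0.42 × 4.45 = 0.7289 m³/s
w_3 = (10.7 − 3.1)/2 = 3.8 m; q_3 = 0.52 × 0.43 × 3.8 = 0.8497 m³/s
w_4 = (17.6 − 8.9)/2 = 4.35 m; q_4 = 0.45 × 0.51 × 4.35 = 0.9983 m³/s
w_5 = (17.6 − 10.7)/2 = 3.45 m; q_5 = 0.27 × 0.15 × 3.45 = 0.1397 m³/s
Q = Σ qᵢ = 2.772 m³/s
= 2.772 × 1000 = 2772 L/s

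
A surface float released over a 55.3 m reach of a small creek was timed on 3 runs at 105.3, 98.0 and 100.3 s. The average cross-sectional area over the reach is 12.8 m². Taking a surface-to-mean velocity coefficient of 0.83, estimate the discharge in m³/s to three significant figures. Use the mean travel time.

t̄ = (105.3 + 98.0 + 100.3) / 3 = 101.2 s
v_surface = L / t̄ = 55.3 / 101.2 = 0.5464 m/s
v_mean = 0.83 × 0.5464 = 0.4535 m/s
Q = A × v_mean = 12.8 × 0.4535 = 5.805 m³/s

5.81 m³/s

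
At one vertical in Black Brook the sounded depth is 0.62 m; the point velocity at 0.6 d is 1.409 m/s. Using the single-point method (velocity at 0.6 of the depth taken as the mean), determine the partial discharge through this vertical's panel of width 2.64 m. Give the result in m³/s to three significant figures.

v̄ = v₀.₆ = 1.409 m/s
q = v̄ × d × w = 1.409 × 0.62 × 2.64 = 2.306 m³/s

2.31 m³/s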